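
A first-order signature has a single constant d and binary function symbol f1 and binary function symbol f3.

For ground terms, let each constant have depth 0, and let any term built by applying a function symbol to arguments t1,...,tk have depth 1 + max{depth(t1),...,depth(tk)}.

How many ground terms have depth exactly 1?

2

Write N_k for the number of ground terms of depth ≤ k. A term of depth ≤ k is either a constant or a function symbol applied to arguments of depth ≤ k−1, so N_k = 1 + N_{k-1}^2 + N_{k-1}^2.
N_0 = 1
N_1 = 1 + 1^2 + 1^2 = 3
Terms of depth exactly 1: N_1 − N_0 = 3 − 1 = 2.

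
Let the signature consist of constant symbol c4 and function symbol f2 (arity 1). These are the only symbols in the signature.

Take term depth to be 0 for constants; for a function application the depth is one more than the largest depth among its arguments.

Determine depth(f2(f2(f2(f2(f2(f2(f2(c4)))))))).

7

depth(f2(c4)) = 1 + depth(c4) = 1 + 0 = 1
depth(f2(f2(c4))) = 1 + depth(f2(c4)) = 1 + 1 = 2
depth(f2(f2(f2(c4)))) = 1 + depth(f2(f2(c4))) = 1 + 2 = 3
depth(f2(f2(f2(f2(c4))))) = 1 + depth(f2(f2(f2(c4)))) = 1 + 3 = 4
depth(f2(f2(f2(f2(f2(c4)))))) = 1 + depth(f2(f2(f2(f2(c4))))) = 1 + 4 = 5
depth(f2(f2(f2(f2(f2(f2(c4))))))) = 1 + depth(f2(f2(f2(f2(f2(c4)))))) = 1 + 5 = 6
depth(f2(f2(f2(f2(f2(f2(f2(c4)))))))) = 1 + depth(f2(f2(f2(f2(f2(f2(c4))))))) = 1 + 6 = 7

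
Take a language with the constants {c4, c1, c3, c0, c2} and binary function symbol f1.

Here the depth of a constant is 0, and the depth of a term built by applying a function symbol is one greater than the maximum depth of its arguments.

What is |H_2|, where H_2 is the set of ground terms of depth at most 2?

905

If N_k denotes the number of depth-≤k ground terms, the 5 constants give N_0 = 5, and each function symbol of arity r contributes N_{k-1}^r new terms at level k: N_k = 5 + N_{k-1}^2.
N_0 = 5
N_1 = 5 + 5^2 = 30
N_2 = 5 + 30^2 = 905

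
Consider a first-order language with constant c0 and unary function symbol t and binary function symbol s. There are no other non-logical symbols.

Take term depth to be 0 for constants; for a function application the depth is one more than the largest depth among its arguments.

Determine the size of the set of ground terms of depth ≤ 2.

Let N_k count ground terms of depth at most k. Each non-constant term of depth ≤ k is some function symbol applied to depth-≤(k−1) arguments, giving N_k = 1 + N_{k-1} + N_{k-1}^2.
N_0 = 1
N_1 = 1 + 1 + 1^2 = 3
N_2 = 1 + 3 + 3^2 = 13

13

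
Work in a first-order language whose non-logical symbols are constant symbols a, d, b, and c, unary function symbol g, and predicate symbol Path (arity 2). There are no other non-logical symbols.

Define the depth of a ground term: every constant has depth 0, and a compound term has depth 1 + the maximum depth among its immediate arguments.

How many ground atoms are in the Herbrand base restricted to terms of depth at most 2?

144

First count ground terms of depth ≤ 2.
Let N_k = |{terms of depth ≤ k}|. Then N_0 = 4 and N_k = 4 + N_{k-1} for k ≥ 1 (one summand per function symbol, arity giving the exponent).
N_0 = 4
N_1 = 4 + 4 = 8
N_2 = 4 + 8 = 12
Explicitly: a, d, b, c, g(a), g(d), g(b), g(c), g(g(a)), g(g(d)), g(g(b)), g(g(c)).
So |H| = 12.
Ground atoms are formed by filling each argument slot of a predicate with a term from H, so an r-ary predicate gives |H|^r atoms:
  Path: 12^2 = 144
Total ground atoms: 144.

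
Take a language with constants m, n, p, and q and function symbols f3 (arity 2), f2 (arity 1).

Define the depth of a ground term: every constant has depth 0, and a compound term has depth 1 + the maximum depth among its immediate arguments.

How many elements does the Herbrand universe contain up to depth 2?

604

Let N_k count ground terms of depth at most k. Each non-constant term of depth ≤ k is some function symbol applied to depth-≤(k−1) arguments, giving N_k = 4 + N_{k-1}^2 + N_{k-1}.
N_0 = 4
N_1 = 4 + 4^2 + 4 = 24
N_2 = 4 + 24^2 + 24 = 604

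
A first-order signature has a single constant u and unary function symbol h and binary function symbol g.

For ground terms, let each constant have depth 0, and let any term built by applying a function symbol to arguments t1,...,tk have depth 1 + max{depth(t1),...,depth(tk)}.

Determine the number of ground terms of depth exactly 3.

Write N_k for the number of ground terms of depth ≤ k. A term of depth ≤ k is either a constant or a function symbol applied to arguments of depth ≤ k−1, so N_k = 1 + N_{k-1} + N_{k-1}^2.
N_0 = 1
N_1 = 1 + 1 + 1^2 = 3
N_2 = 1 + 3 + 3^2 = 13
N_3 = 1 + 13 + 13^2 = 183
Terms of depth exactly 3: N_3 − N_2 = 183 − 13 = 170.

170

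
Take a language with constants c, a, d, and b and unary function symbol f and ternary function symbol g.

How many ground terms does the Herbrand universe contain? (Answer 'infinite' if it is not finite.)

infinite

The signature has at least one function symbol (f, arity 1) and at least one constant (c).
Iterating f gives infinitely many distinct ground terms: c, f(c), f(f(c)), ...
So the Herbrand universe is infinite.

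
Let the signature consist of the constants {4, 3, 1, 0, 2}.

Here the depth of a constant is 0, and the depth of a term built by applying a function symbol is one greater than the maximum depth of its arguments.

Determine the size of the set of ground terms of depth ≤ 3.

With no function symbols every ground term is a constant, so there are exactly 5 ground terms at every depth bound.
N_0 = 5
N_1 = 5
N_2 = 5
N_3 = 5
Explicitly: 4, 3, 1, 0, 2.

5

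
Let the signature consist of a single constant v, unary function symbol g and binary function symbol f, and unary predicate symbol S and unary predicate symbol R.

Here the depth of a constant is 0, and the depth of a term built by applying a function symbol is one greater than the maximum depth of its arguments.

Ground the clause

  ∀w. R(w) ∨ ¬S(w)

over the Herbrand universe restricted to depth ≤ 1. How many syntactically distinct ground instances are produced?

3

Ground terms of depth ≤ 1:
  Count level by level. With function symbols g/1, f/2, the terms of depth ≤ k are the 1 constant together with each function applied to depth-≤(k−1) tuples, so N_k = 1 + N_{k-1} + N_{k-1}^2.
  N_0 = 1
  N_1 = 1 + 1 + 1^2 = 3
So there are 3 ground terms available for substitution.
The body mentions the single quantified variable w; since ground terms form a free algebra, no two substitutions collapse to the same formula.
Number of ground instances = 3.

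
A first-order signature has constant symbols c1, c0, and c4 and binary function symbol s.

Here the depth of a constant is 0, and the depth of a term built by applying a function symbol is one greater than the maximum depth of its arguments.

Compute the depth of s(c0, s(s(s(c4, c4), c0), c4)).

4

depth(s(c4, c4)) = 1 + max(0, 0) = 1
depth(s(s(c4, c4), c0)) = 1 + max(1, 0) = 2
depth(s(s(s(c4, c4), c0), c4)) = 1 + max(2, 0) = 3
depth(s(c0, s(s(s(c4, c4), c0), c4))) = 1 + max(0, 3) = 4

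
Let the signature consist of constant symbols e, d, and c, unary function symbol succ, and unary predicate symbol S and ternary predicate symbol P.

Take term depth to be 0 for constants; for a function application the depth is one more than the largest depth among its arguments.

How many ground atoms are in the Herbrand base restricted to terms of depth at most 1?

222

First count ground terms of depth ≤ 1.
Write N_k for the number of ground terms of depth ≤ k. A term of depth ≤ k is either a constant or a function symbol applied to arguments of depth ≤ k−1, so N_k = 3 + N_{k-1}.
N_0 = 3
N_1 = 3 + 3 = 6
So |H| = 6.
Each predicate of arity r yields |H|^r ground atoms (one per choice of an r-tuple from H):
  S: 6;  P: 6^3 = 216
Total ground atoms: 6 + 216 = 222.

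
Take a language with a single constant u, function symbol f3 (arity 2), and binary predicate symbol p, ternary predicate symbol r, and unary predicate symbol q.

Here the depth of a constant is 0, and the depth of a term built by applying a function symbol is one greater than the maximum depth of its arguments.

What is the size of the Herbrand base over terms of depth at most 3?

First count ground terms of depth ≤ 3.
If N_k denotes the number of depth-≤k ground terms, the 1 constant gives N_0 = 1, and each function symbol of arity r contributes N_{k-1}^r new terms at level k: N_k = 1 + N_{k-1}^2.
N_0 = 1
N_1 = 1 + 1^2 = 2
N_2 = 1 + 2^2 = 5
N_3 = 1 + 5^2 = 26
So |H| = 26.
Each predicate of arity r yields |H|^r ground atoms (one per choice of an r-tuple from H):
  p: 26^2 = 676;  r: 26^3 = 17576;  q: 26
Total ground atoms: 676 + 17576 + 26 = 18278.

18278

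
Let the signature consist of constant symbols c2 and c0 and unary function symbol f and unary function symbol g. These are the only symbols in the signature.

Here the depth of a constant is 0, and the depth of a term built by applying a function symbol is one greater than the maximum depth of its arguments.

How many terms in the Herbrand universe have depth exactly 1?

4

Let N_k count ground terms of depth at most k. Each non-constant term of depth ≤ k is some function symbol applied to depth-≤(k−1) arguments, giving N_k = 2 + N_{k-1} + N_{k-1}.
N_0 = 2
N_1 = 2 + 2 + 2 = 6
Terms of depth exactly 1: N_1 − N_0 = 6 − 2 = 4.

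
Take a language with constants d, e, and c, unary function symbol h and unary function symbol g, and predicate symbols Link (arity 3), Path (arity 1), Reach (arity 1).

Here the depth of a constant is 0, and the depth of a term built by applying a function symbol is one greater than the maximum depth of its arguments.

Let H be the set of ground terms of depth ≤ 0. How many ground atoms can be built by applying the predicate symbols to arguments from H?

First count ground terms of depth ≤ 0.
Count level by level. With function symbols h/1, g/1, the terms of depth ≤ k are the 3 constants together with each function applied to depth-≤(k−1) tuples, so N_k = 3 + N_{k-1} + N_{k-1}.
N_0 = 3
So |H| = 3.
A ground atom is a predicate applied to a tuple of terms from H, so the count is the sum over predicates of |H|^arity:
  Link: 3^3 = 27;  Path: 3;  Reach: 3
Total ground atoms: 27 + 3 + 3 = 33.

33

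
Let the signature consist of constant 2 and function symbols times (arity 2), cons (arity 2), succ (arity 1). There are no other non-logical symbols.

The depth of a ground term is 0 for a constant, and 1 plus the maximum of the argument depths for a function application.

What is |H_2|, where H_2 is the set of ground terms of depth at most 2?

If N_k denotes the number of depth-≤k ground terms, the 1 constant gives N_0 = 1, and each function symbol of arity r contributes N_{k-1}^r new terms at level k: N_k = 1 + N_{k-1}^2 + N_{k-1}^2 + N_{k-1}.
N_0 = 1
N_1 = 1 + 1^2 + 1^2 + 1 = 4
N_2 = 1 + 4^2 + 4^2 + 4 = 37

37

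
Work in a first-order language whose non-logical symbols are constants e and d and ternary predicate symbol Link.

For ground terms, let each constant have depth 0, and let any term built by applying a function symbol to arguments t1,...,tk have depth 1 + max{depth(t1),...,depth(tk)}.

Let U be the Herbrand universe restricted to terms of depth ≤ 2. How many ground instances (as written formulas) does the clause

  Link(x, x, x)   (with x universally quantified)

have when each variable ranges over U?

2

Ground terms of depth ≤ 2:
  With no function symbols every ground term is a constant, so there are exactly 2 ground terms at every depth bound.
  N_0 = 2
  N_1 = 2
  N_2 = 2
  Explicitly: e, d.
So there are 2 ground terms available for substitution.
There is 1 variable to instantiate (x),  occurring in at least one literal, so different choices give different ground instances.
Number of ground instances = 2.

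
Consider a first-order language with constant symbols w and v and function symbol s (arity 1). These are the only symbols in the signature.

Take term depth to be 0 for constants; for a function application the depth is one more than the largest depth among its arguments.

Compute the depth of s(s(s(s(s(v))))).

depth(s(v)) = 1 + depth(v) = 1 + 0 = 1
depth(s(s(v))) = 1 + depth(s(v)) = 1 + 1 = 2
depth(s(s(s(v)))) = 1 + depth(s(s(v))) = 1 + 2 = 3
depth(s(s(s(s(v))))) = 1 + depth(s(s(s(v)))) = 1 + 3 = 4
depth(s(s(s(s(s(v)))))) = 1 + depth(s(s(s(s(v))))) = 1 + 4 = 5

5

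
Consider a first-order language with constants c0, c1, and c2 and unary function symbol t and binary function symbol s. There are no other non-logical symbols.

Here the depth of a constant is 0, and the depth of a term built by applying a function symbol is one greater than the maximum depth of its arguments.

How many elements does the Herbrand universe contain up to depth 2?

If N_k denotes the number of depth-≤k ground terms, the 3 constants give N_0 = 3, and each function symbol of arity r contributes N_{k-1}^r new terms at level k: N_k = 3 + N_{k-1} + N_{k-1}^2.
N_0 = 3
N_1 = 3 + 3 + 3^2 = 15
N_2 = 3 + 15 + 15^2 = 243

243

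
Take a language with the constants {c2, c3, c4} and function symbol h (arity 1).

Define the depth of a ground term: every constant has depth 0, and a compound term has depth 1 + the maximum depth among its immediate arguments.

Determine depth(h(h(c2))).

2

depth(h(c2)) = 1 + depth(c2) = 1 + 0 = 1
depth(h(h(c2))) = 1 + depth(h(c2)) = 1 + 1 = 2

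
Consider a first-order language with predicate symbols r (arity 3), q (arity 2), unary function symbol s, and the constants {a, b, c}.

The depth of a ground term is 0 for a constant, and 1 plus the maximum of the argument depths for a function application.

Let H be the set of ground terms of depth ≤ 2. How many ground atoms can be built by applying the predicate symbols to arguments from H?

First count ground terms of depth ≤ 2.
Let N_k = |{terms of depth ≤ k}|. Then N_0 = 3 and N_k = 3 + N_{k-1} for k ≥ 1 (one summand per function symbol, arity giving the exponent).
N_0 = 3
N_1 = 3 + 3 = 6
N_2 = 3 + 6 = 9
So |H| = 9.
A ground atom is a predicate applied to a tuple of terms from H, so the count is the sum over predicates of |H|^arity:
  r: 9^3 = 729;  q: 9^2 = 81
Total ground atoms: 729 + 81 = 810.

810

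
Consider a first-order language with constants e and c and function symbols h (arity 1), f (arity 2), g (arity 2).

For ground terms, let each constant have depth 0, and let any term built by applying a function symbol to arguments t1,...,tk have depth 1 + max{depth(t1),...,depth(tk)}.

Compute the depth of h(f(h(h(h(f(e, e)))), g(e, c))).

6

depth(f(e, e)) = 1 + max(0, 0) = 1
depth(h(f(e, e))) = 1 + depth(f(e, e)) = 1 + 1 = 2
depth(h(h(f(e, e)))) = 1 + depth(h(f(e, e))) = 1 + 2 = 3
depth(h(h(h(f(e, e))))) = 1 + depth(h(h(f(e, e)))) = 1 + 3 = 4
depth(g(e, c)) = 1 + max(0, 0) = 1
depth(f(h(h(h(f(e, e)))), g(e, c))) = 1 + max(4, 1) = 5
depth(h(f(h(h(h(f(e, e)))), g(e, c)))) = 1 + depth(f(h(h(h(f(e, e)))), g(e, c))) = 1 + 5 = 6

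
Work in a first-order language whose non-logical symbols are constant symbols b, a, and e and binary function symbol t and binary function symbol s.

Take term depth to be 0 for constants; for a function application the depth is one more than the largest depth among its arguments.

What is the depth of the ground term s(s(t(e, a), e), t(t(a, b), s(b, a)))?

depth(t(e, a)) = 1 + max(0, 0) = 1
depth(s(t(e, a), e)) = 1 + max(1, 0) = 2
depth(t(a, b)) = 1 + max(0, 0) = 1
depth(s(b, a)) = 1 + max(0, 0) = 1
depth(t(t(a, b), s(b, a))) = 1 + max(1, 1) = 2
depth(s(s(t(e, a), e), t(t(a, b), s(b, a)))) = 1 + max(2, 2) = 3

3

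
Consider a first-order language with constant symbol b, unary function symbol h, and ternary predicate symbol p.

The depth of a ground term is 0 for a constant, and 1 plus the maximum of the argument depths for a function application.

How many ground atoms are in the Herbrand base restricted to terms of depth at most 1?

8

First count ground terms of depth ≤ 1.
Let N_k count ground terms of depth at most k. Each non-constant term of depth ≤ k is some function symbol applied to depth-≤(k−1) arguments, giving N_k = 1 + N_{k-1}.
N_0 = 1
N_1 = 1 + 1 = 2
Explicitly: b, h(b).
So |H| = 2.
Ground atoms are formed by filling each argument slot of a predicate with a term from H, so an r-ary predicate gives |H|^r atoms:
  p: 2^3 = 8
Total ground atoms: 8.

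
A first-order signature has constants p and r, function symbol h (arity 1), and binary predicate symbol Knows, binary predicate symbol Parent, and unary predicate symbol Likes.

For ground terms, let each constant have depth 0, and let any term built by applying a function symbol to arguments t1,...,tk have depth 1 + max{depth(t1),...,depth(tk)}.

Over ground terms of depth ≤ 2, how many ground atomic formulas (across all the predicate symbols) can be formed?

78

First count ground terms of depth ≤ 2.
Let N_k = |{terms of depth ≤ k}|. Then N_0 = 2 and N_k = 2 + N_{k-1} for k ≥ 1 (one summand per function symbol, arity giving the exponent).
N_0 = 2
N_1 = 2 + 2 = 4
N_2 = 2 + 4 = 6
So |H| = 6.
Each predicate of arity r yields |H|^r ground atoms (one per choice of an r-tuple from H):
  Knows: 6^2 = 36;  Parent: 6^2 = 36;  Likes: 6
Total ground atoms: 36 + 36 + 6 = 78.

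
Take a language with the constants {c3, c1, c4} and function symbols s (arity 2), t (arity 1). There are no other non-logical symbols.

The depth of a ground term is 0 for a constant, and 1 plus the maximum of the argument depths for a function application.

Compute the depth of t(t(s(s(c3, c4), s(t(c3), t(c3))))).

5

depth(s(c3, c4)) = 1 + max(0, 0) = 1
depth(t(c3)) = 1 + depth(c3) = 1 + 0 = 1
depth(s(t(c3), t(c3))) = 1 + max(1, 1) = 2
depth(s(s(c3, c4), s(t(c3), t(c3)))) = 1 + max(1, 2) = 3
depth(t(s(s(c3, c4), s(t(c3), t(c3))))) = 1 + depth(s(s(c3, c4), s(t(c3), t(c3)))) = 1 + 3 = 4
depth(t(t(s(s(c3, c4), s(t(c3), t(c3)))))) = 1 + depth(t(s(s(c3, c4), s(t(c3), t(c3))))) = 1 + 4 = 5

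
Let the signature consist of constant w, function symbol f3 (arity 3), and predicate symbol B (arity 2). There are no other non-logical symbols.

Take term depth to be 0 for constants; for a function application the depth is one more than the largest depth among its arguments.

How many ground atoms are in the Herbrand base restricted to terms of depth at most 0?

1

First count ground terms of depth ≤ 0.
Let N_k count ground terms of depth at most k. Each non-constant term of depth ≤ k is some function symbol applied to depth-≤(k−1) arguments, giving N_k = 1 + N_{k-1}^3.
N_0 = 1
Explicitly: w.
So |H| = 1.
For each predicate symbol, the number of ground atoms is |H| raised to its arity; summing:
  B: 1^2 = 1
Total ground atoms: 1.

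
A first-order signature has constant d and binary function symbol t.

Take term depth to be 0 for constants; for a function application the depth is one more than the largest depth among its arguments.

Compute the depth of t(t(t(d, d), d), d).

depth(t(d, d)) = 1 + max(0, 0) = 1
depth(t(t(d, d), d)) = 1 + max(1, 0) = 2
depth(t(t(t(d, d), d), d)) = 1 + max(2, 0) = 3

3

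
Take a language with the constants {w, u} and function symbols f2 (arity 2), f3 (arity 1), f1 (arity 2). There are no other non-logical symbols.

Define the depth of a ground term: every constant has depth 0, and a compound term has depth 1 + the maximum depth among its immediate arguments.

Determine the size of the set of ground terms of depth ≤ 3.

182712

Let N_k = |{terms of depth ≤ k}|. Then N_0 = 2 and N_k = 2 + N_{k-1}^2 + N_{k-1} + N_{k-1}^2 for k ≥ 1 (one summand per function symbol, arity giving the exponent).
N_0 = 2
N_1 = 2 + 2^2 + 2 + 2^2 = 12
N_2 = 2 + 12^2 + 12 + 12^2 = 302
N_3 = 2 + 302^2 + 302 + 302^2 = 182712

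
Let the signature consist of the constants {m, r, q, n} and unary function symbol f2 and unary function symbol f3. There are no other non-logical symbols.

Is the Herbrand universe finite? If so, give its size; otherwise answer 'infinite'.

infinite

The signature has at least one function symbol (f2, arity 1) and at least one constant (m).
Iterating f2 gives infinitely many distinct ground terms: m, f2(m), f2(f2(m)), ...
So the Herbrand universe is infinite.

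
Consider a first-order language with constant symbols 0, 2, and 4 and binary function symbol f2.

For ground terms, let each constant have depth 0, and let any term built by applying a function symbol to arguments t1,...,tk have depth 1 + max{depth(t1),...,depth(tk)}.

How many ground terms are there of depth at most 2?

Let N_k = |{terms of depth ≤ k}|. Then N_0 = 3 and N_k = 3 + N_{k-1}^2 for k ≥ 1 (one summand per function symbol, arity giving the exponent).
N_0 = 3
N_1 = 3 + 3^2 = 12
N_2 = 3 + 12^2 = 147

147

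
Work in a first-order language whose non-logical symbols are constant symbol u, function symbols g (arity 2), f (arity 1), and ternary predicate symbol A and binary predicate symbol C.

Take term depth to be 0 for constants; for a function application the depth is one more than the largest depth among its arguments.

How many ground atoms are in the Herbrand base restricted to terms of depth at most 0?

First count ground terms of depth ≤ 0.
Let N_k count ground terms of depth at most k. Each non-constant term of depth ≤ k is some function symbol applied to depth-≤(k−1) arguments, giving N_k = 1 + N_{k-1}^2 + N_{k-1}.
N_0 = 1
So |H| = 1.
Ground atoms are formed by filling each argument slot of a predicate with a term from H, so an r-ary predicate gives |H|^r atoms:
  A: 1^3 = 1;  C: 1^2 = 1
Total ground atoms: 1 + 1 = 2.

2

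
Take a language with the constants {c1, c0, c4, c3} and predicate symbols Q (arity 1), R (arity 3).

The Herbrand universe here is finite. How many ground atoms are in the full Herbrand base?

68

With no function symbols, the Herbrand universe is just the 4 constants.
Ground atoms per predicate: Q: 4, R: 4^3 = 64.
Herbrand base size = 4 + 64 = 68.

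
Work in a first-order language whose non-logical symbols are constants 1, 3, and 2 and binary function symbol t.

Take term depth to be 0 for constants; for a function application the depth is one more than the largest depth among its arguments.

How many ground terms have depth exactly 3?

Write N_k for the number of ground terms of depth ≤ k. A term of depth ≤ k is either a constant or a function symbol applied to arguments of depth ≤ k−1, so N_k = 3 + N_{k-1}^2.
N_0 = 3
N_1 = 3 + 3^2 = 12
N_2 = 3 + 12^2 = 147
N_3 = 3 + 147^2 = 21612
Terms of depth exactly 3: N_3 − N_2 = 21612 − 147 = 21465.

21465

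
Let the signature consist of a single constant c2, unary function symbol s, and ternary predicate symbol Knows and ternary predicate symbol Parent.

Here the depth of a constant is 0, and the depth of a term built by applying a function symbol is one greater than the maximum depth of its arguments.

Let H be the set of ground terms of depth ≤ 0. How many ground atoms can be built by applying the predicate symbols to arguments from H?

First count ground terms of depth ≤ 0.
Write N_k for the number of ground terms of depth ≤ k. A term of depth ≤ k is either a constant or a function symbol applied to arguments of depth ≤ k−1, so N_k = 1 + N_{k-1}.
N_0 = 1
Explicitly: c2.
So |H| = 1.
A ground atom is a predicate applied to a tuple of terms from H, so the count is the sum over predicates of |H|^arity:
  Knows: 1^3 = 1;  Parent: 1^3 = 1
Total ground atoms: 1 + 1 = 2.

2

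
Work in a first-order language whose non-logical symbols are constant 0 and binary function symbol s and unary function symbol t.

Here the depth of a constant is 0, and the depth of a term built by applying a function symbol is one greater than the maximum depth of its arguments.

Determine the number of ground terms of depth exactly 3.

Let N_k = |{terms of depth ≤ k}|. Then N_0 = 1 and N_k = 1 + N_{k-1}^2 + N_{k-1} for k ≥ 1 (one summand per function symbol, arity giving the exponent).
N_0 = 1
N_1 = 1 + 1^2 + 1 = 3
N_2 = 1 + 3^2 + 3 = 13
N_3 = 1 + 13^2 + 13 = 183
Terms of depth exactly 3: N_3 − N_2 = 183 − 13 = 170.

170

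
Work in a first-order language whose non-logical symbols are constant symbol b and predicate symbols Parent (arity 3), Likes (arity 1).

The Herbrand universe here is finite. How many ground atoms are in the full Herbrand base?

2

With no function symbols, the Herbrand universe is just the 1 constant.
Ground atoms per predicate: Parent: 1^3 = 1, Likes: 1.
Herbrand base size = 1 + 1 = 2.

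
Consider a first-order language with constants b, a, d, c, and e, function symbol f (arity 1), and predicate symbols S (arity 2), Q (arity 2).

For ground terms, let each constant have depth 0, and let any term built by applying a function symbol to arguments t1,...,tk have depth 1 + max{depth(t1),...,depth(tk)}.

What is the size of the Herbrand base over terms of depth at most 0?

50

First count ground terms of depth ≤ 0.
Write N_k for the number of ground terms of depth ≤ k. A term of depth ≤ k is either a constant or a function symbol applied to arguments of depth ≤ k−1, so N_k = 5 + N_{k-1}.
N_0 = 5
So |H| = 5.
A ground atom is a predicate applied to a tuple of terms from H, so the count is the sum over predicates of |H|^arity:
  S: 5^2 = 25;  Q: 5^2 = 25
Total ground atoms: 25 + 25 = 50.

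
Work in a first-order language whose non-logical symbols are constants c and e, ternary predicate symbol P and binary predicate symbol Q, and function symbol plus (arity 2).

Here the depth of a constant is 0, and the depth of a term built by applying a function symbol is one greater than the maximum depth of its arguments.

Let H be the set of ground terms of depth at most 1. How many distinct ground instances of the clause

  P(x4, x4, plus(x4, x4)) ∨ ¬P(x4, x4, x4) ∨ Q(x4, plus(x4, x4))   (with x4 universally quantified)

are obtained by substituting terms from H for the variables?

6

Ground terms of depth ≤ 1:
  Count level by level. With function symbols plus/2, the terms of depth ≤ k are the 2 constants together with each function applied to depth-≤(k−1) tuples, so N_k = 2 + N_{k-1}^2.
  N_0 = 2
  N_1 = 2 + 2^2 = 6
  Explicitly: c, e, plus(c, c), plus(c, e), plus(e, c), plus(e, e).
So there are 6 ground terms available for substitution.
The body mentions the single quantified variable x4; since ground terms form a free algebra, no two substitutions collapse to the same formula.
Number of ground instances = 6.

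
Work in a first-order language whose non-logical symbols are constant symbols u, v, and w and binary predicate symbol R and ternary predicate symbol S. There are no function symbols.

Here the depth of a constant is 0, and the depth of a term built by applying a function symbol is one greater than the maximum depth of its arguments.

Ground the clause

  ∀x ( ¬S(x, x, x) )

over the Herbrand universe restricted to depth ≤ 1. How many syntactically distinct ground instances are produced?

Ground terms of depth ≤ 1:
  With no function symbols every ground term is a constant, so there are exactly 3 ground terms at every depth bound.
  N_0 = 3
  N_1 = 3
  Explicitly: u, v, w.
So there are 3 ground terms available for substitution.
The clause has 1 distinct variable (x), which appears in the body. In the free term algebra distinct substitutions yield syntactically distinct ground instances.
Number of ground instances = 3.

3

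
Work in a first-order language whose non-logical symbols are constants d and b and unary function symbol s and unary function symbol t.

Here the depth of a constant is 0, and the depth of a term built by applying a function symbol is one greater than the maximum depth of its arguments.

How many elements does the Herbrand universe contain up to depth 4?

If N_k denotes the number of depth-≤k ground terms, the 2 constants give N_0 = 2, and each function symbol of arity r contributes N_{k-1}^r new terms at level k: N_k = 2 + N_{k-1} + N_{k-1}.
N_0 = 2
N_1 = 2 + 2 + 2 = 6
N_2 = 2 + 6 + 6 = 14
N_3 = 2 + 14 + 14 = 30
N_4 = 2 + 30 + 30 = 62

62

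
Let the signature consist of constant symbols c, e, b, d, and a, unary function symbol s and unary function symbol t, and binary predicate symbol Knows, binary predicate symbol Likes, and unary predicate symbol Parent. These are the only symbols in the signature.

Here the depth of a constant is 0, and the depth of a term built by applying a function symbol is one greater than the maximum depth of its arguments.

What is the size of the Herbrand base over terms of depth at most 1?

First count ground terms of depth ≤ 1.
If N_k denotes the number of depth-≤k ground terms, the 5 constants give N_0 = 5, and each function symbol of arity r contributes N_{k-1}^r new terms at level k: N_k = 5 + N_{k-1} + N_{k-1}.
N_0 = 5
N_1 = 5 + 5 + 5 = 15
So |H| = 15.
Each predicate of arity r yields |H|^r ground atoms (one per choice of an r-tuple from H):
  Knows: 15^2 = 225;  Likes: 15^2 = 225;  Parent: 15
Total ground atoms: 225 + 225 + 15 = 465.

465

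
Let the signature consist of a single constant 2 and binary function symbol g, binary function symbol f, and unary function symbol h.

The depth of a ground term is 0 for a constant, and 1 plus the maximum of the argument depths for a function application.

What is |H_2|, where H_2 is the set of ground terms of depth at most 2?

37

Write N_k for the number of ground terms of depth ≤ k. A term of depth ≤ k is either a constant or a function symbol applied to arguments of depth ≤ k−1, so N_k = 1 + N_{k-1}^2 + N_{k-1}^2 + N_{k-1}.
N_0 = 1
N_1 = 1 + 1^2 + 1^2 + 1 = 4
N_2 = 1 + 4^2 + 4^2 + 4 = 37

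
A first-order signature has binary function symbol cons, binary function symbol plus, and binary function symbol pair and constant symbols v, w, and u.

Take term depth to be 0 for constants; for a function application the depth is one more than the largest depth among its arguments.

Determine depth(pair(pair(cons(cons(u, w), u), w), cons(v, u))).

depth(cons(u, w)) = 1 + max(0, 0) = 1
depth(cons(cons(u, w), u)) = 1 + max(1, 0) = 2
depth(pair(cons(cons(u, w), u), w)) = 1 + max(2, 0) = 3
depth(cons(v, u)) = 1 + max(0, 0) = 1
depth(pair(pair(cons(cons(u, w), u), w), cons(v, u))) = 1 + max(3, 1) = 4

4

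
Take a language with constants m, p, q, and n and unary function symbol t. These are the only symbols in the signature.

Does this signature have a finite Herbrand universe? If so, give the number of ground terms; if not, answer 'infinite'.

infinite

The signature has at least one function symbol (t, arity 1) and at least one constant (m).
Iterating t gives infinitely many distinct ground terms: m, t(m), t(t(m)), ...
So the Herbrand universe is infinite.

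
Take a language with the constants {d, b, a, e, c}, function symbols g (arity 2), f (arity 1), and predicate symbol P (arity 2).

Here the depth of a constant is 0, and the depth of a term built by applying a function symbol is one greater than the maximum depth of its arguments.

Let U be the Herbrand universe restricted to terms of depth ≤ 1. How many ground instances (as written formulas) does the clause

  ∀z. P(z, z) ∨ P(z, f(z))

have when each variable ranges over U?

35

Ground terms of depth ≤ 1:
  Count level by level. With function symbols g/2, f/1, the terms of depth ≤ k are the 5 constants together with each function applied to depth-≤(k−1) tuples, so N_k = 5 + N_{k-1}^2 + N_{k-1}.
  N_0 = 5
  N_1 = 5 + 5^2 + 5 = 35
So there are 35 ground terms available for substitution.
The variable z ranges independently over the available ground terms, and distinct assignments produce distinct instances.
Number of ground instances = 35.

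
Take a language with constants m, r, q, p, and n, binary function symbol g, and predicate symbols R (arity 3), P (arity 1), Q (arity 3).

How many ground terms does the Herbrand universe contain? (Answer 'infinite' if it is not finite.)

infinite

The signature has at least one function symbol (g, arity 2) and at least one constant (m).
Iterating g gives infinitely many distinct ground terms: m, g(m, m), g(g(m, m), g(m, m)), ...
So the Herbrand universe is infinite.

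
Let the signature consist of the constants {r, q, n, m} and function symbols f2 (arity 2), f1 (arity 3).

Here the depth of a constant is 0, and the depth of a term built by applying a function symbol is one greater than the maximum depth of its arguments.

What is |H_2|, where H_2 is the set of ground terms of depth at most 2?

Write N_k for the number of ground terms of depth ≤ k. A term of depth ≤ k is either a constant or a function symbol applied to arguments of depth ≤ k−1, so N_k = 4 + N_{k-1}^2 + N_{k-1}^3.
N_0 = 4
N_1 = 4 + 4^2 + 4^3 = 84
N_2 = 4 + 84^2 + 84^3 = 599764

599764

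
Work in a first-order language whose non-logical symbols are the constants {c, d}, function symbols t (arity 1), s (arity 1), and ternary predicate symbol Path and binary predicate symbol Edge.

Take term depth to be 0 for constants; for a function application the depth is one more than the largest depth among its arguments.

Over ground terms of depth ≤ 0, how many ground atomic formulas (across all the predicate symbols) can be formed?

First count ground terms of depth ≤ 0.
Write N_k for the number of ground terms of depth ≤ k. A term of depth ≤ k is either a constant or a function symbol applied to arguments of depth ≤ k−1, so N_k = 2 + N_{k-1} + N_{k-1}.
N_0 = 2
So |H| = 2.
For each predicate symbol, the number of ground atoms is |H| raised to its arity; summing:
  Path: 2^3 = 8;  Edge: 2^2 = 4
Total ground atoms: 8 + 4 = 12.

12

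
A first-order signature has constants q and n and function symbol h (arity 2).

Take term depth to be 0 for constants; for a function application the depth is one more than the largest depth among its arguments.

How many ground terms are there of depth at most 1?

6

If N_k denotes the number of depth-≤k ground terms, the 2 constants give N_0 = 2, and each function symbol of arity r contributes N_{k-1}^r new terms at level k: N_k = 2 + N_{k-1}^2.
N_0 = 2
N_1 = 2 + 2^2 = 6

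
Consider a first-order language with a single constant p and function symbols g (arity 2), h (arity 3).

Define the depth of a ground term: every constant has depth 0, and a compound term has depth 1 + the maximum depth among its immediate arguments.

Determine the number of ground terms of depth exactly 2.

Let N_k = |{terms of depth ≤ k}|. Then N_0 = 1 and N_k = 1 + N_{k-1}^2 + N_{k-1}^3 for k ≥ 1 (one summand per function symbol, arity giving the exponent).
N_0 = 1
N_1 = 1 + 1^2 + 1^3 = 3
N_2 = 1 + 3^2 + 3^3 = 37
Terms of depth exactly 2: N_2 − N_1 = 37 − 3 = 34.

34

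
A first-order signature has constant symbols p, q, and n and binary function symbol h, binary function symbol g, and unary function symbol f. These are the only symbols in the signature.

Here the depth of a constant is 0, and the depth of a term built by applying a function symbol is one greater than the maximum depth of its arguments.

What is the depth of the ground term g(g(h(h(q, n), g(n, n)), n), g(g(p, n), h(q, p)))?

4

depth(h(q, n)) = 1 + max(0, 0) = 1
depth(g(n, n)) = 1 + max(0, 0) = 1
depth(h(h(q, n), g(n, n))) = 1 + max(1, 1) = 2
depth(g(h(h(q, n), g(n, n)), n)) = 1 + max(2, 0) = 3
depth(g(p, n)) = 1 + max(0, 0) = 1
depth(h(q, p)) = 1 + max(0, 0) = 1
depth(g(g(p, n), h(q, p))) = 1 + max(1, 1) = 2
depth(g(g(h(h(q, n), g(n, n)), n), g(g(p, n), h(q, p)))) = 1 + max(3, 2) = 4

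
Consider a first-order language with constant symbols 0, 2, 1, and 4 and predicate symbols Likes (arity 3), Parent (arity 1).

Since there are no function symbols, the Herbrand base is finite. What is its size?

68

With no function symbols, the Herbrand universe is just the 4 constants.
Ground atoms per predicate: Likes: 4^3 = 64, Parent: 4.
Herbrand base size = 64 + 4 = 68.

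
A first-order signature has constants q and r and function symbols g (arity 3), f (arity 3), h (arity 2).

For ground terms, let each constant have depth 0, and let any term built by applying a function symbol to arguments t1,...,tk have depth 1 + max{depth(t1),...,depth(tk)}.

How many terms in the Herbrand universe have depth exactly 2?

21760

If N_k denotes the number of depth-≤k ground terms, the 2 constants give N_0 = 2, and each function symbol of arity r contributes N_{k-1}^r new terms at level k: N_k = 2 + N_{k-1}^3 + N_{k-1}^3 + N_{k-1}^2.
N_0 = 2
N_1 = 2 + 2^3 + 2^3 + 2^2 = 22
N_2 = 2 + 22^3 + 22^3 + 22^2 = 21782
Terms of depth exactly 2: N_2 − N_1 = 21782 − 22 = 21760.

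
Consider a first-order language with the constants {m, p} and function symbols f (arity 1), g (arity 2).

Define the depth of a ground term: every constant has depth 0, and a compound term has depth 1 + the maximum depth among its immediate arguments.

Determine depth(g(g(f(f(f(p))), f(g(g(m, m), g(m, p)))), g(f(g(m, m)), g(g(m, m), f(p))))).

depth(f(p)) = 1 + depth(p) = 1 + 0 = 1
depth(f(f(p))) = 1 + depth(f(p)) = 1 + 1 = 2
depth(f(f(f(p)))) = 1 + depth(f(f(p))) = 1 + 2 = 3
depth(g(m, m)) = 1 + max(0, 0) = 1
depth(g(m, p)) = 1 + max(0, 0) = 1
depth(g(g(m, m), g(m, p))) = 1 + max(1, 1) = 2
depth(f(g(g(m, m), g(m, p)))) = 1 + depth(g(g(m, m), g(m, p))) = 1 + 2 = 3
depth(g(f(f(f(p))), f(g(g(m, m), g(m, p))))) = 1 + max(3, 3) = 4
depth(f(g(m, m))) = 1 + depth(g(m, m)) = 1 + 1 = 2
depth(g(g(m, m), f(p))) = 1 + max(1, 1) = 2
depth(g(f(g(m, m)), g(g(m, m), f(p)))) = 1 + max(2, 2) = 3
depth(g(g(f(f(f(p))), f(g(g(m, m), g(m, p)))), g(f(g(m, m)), g(g(m, m), f(p))))) = 1 + max(4, 3) = 5

5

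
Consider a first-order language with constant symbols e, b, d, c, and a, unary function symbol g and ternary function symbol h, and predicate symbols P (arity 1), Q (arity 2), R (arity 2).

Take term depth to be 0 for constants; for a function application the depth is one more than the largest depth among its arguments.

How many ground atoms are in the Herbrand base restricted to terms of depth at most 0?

First count ground terms of depth ≤ 0.
Write N_k for the number of ground terms of depth ≤ k. A term of depth ≤ k is either a constant or a function symbol applied to arguments of depth ≤ k−1, so N_k = 5 + N_{k-1} + N_{k-1}^3.
N_0 = 5
Explicitly: e, b, d, c, a.
So |H| = 5.
For each predicate symbol, the number of ground atoms is |H| raised to its arity; summing:
  P: 5;  Q: 5^2 = 25;  R: 5^2 = 25
Total ground atoms: 5 + 25 + 25 = 55.

55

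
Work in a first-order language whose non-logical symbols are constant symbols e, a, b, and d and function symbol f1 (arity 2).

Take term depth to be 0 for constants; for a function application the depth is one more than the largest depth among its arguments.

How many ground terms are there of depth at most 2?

Write N_k for the number of ground terms of depth ≤ k. A term of depth ≤ k is either a constant or a function symbol applied to arguments of depth ≤ k−1, so N_k = 4 + N_{k-1}^2.
N_0 = 4
N_1 = 4 + 4^2 = 20
N_2 = 4 + 20^2 = 404

404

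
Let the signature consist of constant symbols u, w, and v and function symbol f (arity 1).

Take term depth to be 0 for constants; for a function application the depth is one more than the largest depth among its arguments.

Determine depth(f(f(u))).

2

depth(f(u)) = 1 + depth(u) = 1 + 0 = 1
depth(f(f(u))) = 1 + depth(f(u)) = 1 + 1 = 2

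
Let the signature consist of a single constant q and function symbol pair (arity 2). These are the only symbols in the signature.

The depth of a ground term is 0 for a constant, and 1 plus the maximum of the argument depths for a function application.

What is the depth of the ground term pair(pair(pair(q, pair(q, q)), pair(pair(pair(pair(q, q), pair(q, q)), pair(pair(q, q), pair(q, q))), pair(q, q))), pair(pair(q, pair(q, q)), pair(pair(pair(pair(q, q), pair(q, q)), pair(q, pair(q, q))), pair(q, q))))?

depth(pair(q, q)) = 1 + max(0, 0) = 1
depth(pair(q, pair(q, q))) = 1 + max(0, 1) = 2
depth(pair(pair(q, q), pair(q, q))) = 1 + max(1, 1) = 2
depth(pair(pair(pair(q, q), pair(q, q)), pair(pair(q, q), pair(q, q)))) = 1 + max(2, 2) = 3
depth(pair(pair(pair(pair(q, q), pair(q, q)), pair(pair(q, q), pair(q, q))), pair(q, q))) = 1 + max(3, 1) = 4
depth(pair(pair(q, pair(q, q)), pair(pair(pair(pair(q, q), pair(q, q)), pair(pair(q, q), pair(q, q))), pair(q, q)))) = 1 + max(2, 4) = 5
depth(pair(pair(pair(q, q), pair(q, q)), pair(q, pair(q, q)))) = 1 + max(2, 2) = 3
depth(pair(pair(pair(pair(q, q), pair(q, q)), pair(q, pair(q, q))), pair(q, q))) = 1 + max(3, 1) = 4
depth(pair(pair(q, pair(q, q)), pair(pair(pair(pair(q, q), pair(q, q)), pair(q, pair(q, q))), pair(q, q)))) = 1 + max(2, 4) = 5
depth(pair(pair(pair(q, pair(q, q)), pair(pair(pair(pair(q, q), pair(q, q)), pair(pair(q, q), pair(q, q))), pair(q, q))), pair(pair(q, pair(q, q)), pair(pair(pair(pair(q, q), pair(q, q)), pair(q, pair(q, q))), pair(q, q))))) = 1 + max(5, 5) = 6

6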